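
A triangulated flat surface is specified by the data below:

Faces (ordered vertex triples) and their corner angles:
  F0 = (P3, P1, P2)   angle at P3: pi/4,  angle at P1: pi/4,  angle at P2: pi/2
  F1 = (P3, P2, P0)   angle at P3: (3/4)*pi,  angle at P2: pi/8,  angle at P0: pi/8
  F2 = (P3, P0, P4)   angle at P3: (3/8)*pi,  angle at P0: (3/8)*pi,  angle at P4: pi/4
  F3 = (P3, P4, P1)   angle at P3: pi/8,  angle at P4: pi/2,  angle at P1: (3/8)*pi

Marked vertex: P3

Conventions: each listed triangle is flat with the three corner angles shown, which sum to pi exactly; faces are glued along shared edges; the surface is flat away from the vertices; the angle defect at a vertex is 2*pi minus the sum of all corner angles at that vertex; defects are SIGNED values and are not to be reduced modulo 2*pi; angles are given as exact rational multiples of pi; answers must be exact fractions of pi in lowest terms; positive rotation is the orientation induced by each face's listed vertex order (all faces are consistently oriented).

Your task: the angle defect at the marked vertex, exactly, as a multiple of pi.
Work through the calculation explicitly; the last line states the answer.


Sum of corner angles at P3: (3/2)*pi
defect = 2*pi - (3/2)*pi

Answer: defect(P3) = pi/2


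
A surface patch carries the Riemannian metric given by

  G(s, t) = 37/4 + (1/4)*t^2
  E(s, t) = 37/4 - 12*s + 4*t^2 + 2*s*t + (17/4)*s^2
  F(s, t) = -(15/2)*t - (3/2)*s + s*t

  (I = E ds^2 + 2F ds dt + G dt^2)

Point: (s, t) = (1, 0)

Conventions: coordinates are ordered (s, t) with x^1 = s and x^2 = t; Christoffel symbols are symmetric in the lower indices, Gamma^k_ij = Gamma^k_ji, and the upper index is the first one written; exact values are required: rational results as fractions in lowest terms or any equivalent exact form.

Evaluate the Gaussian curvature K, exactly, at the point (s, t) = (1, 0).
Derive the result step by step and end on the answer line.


E = 3/2, F = -3/2, G = 37/4, EG - F^2 = 93/8 at the point
E_s = -7/2, E_t = 2, F_s = -3/2, F_t = -13/2, G_s = 0, G_t = 0
E_tt = 8, F_st = 1, G_ss = 0
Apply the Brioschi formula K = (det M1 - det M2)/(EG - F^2)^2 over the derivative matrices of E, F, G.
M1 = [[-E_tt/2 + F_st - G_ss/2, E_s/2, F_s - E_t/2], [F_t - G_s/2, E, F], [G_t/2, F, G]] = [[-3, -7/4, -5/2], [-13/2, 3/2, -3/2], [0, -3/2, 37/4]]; det M1 = -5263/32
M2 = [[0, E_t/2, G_s/2], [E_t/2, E, F], [G_s/2, F, G]] = [[0, 1, 0], [1, 3/2, -3/2], [0, -3/2, 37/4]]; det M2 = -37/4
det M1 - det M2 = -4967/32; K = -4967/32 / (93/8)^2 = -9934/8649

Answer: K = -9934/8649


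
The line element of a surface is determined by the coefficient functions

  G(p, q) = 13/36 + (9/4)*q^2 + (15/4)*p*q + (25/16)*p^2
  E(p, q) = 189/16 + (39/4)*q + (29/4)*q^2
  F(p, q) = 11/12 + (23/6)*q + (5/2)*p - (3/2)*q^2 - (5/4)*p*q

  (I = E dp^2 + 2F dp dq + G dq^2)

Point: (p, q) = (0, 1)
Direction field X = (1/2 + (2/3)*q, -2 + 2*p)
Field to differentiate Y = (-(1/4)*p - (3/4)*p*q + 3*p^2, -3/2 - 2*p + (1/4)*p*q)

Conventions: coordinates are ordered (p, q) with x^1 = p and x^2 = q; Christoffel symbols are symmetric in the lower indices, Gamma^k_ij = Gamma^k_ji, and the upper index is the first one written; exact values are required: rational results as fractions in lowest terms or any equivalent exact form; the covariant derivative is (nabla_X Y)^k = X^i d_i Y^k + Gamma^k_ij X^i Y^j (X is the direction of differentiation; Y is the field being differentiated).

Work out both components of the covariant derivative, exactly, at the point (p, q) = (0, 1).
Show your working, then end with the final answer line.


E = 461/16, F = 13/4, G = 47/18 at the point
E_p = 0, E_q = 97/4, F_p = 5/4, F_q = 5/6, G_p = 15/4, G_q = 9/2
EG - F^2 = 18625/288;  g^inv = (288/18625) * [[47/18, -13/4], [-13/4, 461/16]]
first-kind symbols [ij,l] = (1/2)(d_i g_jl + d_j g_il - d_l g_ij): [pp,p] = E_p/2 = 0, [pp,q] = F_p - E_q/2 = -87/8, [pq,p] = E_q/2 = 97/8, [pq,q] = G_p/2 = 15/8, [qq,p] = F_q - G_p/2 = -25/24, [qq,q] = G_q/2 = 9/4
Gamma^p_ij = (G*[ij,p] - F*[ij,q])/(EG - F^2), Gamma^q_ij = (E*[ij,q] - F*[ij,p])/(EG - F^2)
Gamma_ppp = 10179/18625, Gamma_ppq = 7363/18625, Gamma_pqq = -8668/55875, Gamma_qpp = -360963/74500, Gamma_qpq = 16839/74500, Gamma_qqq = 39291/37250
X = (7/6, -2), Y = (0, -3/2) at the point

Answer: (nabla_X Y)^p = -519389/223500, (nabla_X Y)^q = 650083/894000


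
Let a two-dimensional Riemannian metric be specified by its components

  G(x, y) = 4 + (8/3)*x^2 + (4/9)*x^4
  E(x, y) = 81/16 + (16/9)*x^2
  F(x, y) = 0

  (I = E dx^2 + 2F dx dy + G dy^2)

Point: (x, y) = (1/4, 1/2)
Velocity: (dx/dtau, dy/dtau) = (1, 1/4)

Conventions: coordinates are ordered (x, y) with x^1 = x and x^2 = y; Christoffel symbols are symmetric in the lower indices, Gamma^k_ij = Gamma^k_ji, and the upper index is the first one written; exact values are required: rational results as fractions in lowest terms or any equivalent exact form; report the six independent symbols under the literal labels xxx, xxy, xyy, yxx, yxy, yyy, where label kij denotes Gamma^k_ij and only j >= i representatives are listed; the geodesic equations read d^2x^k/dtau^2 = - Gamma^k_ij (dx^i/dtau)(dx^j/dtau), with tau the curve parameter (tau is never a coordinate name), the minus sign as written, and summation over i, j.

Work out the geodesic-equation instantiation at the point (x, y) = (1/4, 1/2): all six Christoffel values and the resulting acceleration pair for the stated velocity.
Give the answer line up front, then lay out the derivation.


Answer: Gamma_xxx = 64/745, Gamma_xxy = 0, Gamma_xyy = -98/745, Gamma_yxx = 0, Gamma_yxy = 8/49, Gamma_yyy = 0; accelerations (d^2x/dtau^2, d^2y/dtau^2) = (-463/5960, -4/49)

E = 745/144, F = 0, G = 2401/576 at the point
E_x = 8/9, E_y = 0, F_x = 0, F_y = 0, G_x = 49/36, G_y = 0
EG - F^2 = 1788745/82944;  g^inv = (82944/1788745) * [[2401/576, 0], [0, 745/144]]
first-kind symbols [ij,l] = (1/2)(d_i g_jl + d_j g_il - d_l g_ij): [xx,x] = E_x/2 = 4/9, [xx,y] = F_x - E_y/2 = 0, [xy,x] = E_y/2 = 0, [xy,y] = G_x/2 = 49/72, [yy,x] = F_y - G_x/2 = -49/72, [yy,y] = G_y/2 = 0
Gamma^x_ij = (G*[ij,x] - F*[ij,y])/(EG - F^2), Gamma^y_ij = (E*[ij,y] - F*[ij,x])/(EG - F^2)
Gamma_xxx = 64/745, Gamma_xxy = 0, Gamma_xyy = -98/745, Gamma_yxx = 0, Gamma_yxy = 8/49, Gamma_yyy = 0
d^2x/dtau^2 = -(Gamma_xxx*(1)^2 + 2*Gamma_xxy*(1)*(1/4) + Gamma_xyy*(1/4)^2) = -463/5960
d^2y/dtau^2 = -(Gamma_yxx*(1)^2 + 2*Gamma_yxy*(1)*(1/4) + Gamma_yyy*(1/4)^2) = -4/49


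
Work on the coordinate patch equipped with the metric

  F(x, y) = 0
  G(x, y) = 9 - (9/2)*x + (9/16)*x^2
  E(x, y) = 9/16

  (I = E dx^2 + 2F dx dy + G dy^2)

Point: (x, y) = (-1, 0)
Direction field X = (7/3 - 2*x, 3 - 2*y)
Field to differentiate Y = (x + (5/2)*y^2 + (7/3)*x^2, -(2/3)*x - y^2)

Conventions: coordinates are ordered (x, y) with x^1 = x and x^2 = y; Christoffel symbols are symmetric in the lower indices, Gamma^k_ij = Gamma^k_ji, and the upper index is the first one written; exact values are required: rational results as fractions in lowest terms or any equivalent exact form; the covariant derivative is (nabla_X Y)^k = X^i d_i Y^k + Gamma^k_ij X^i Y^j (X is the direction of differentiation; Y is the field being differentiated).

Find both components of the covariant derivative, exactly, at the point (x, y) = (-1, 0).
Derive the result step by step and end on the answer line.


E = 9/16, F = 0, G = 225/16 at the point
E_x = 0, E_y = 0, F_x = 0, F_y = 0, G_x = -45/8, G_y = 0
EG - F^2 = 2025/256;  g^inv = (256/2025) * [[225/16, 0], [0, 9/16]]
first-kind symbols [ij,l] = (1/2)(d_i g_jl + d_j g_il - d_l g_ij): [xx,x] = E_x/2 = 0, [xx,y] = F_x - E_y/2 = 0, [xy,x] = E_y/2 = 0, [xy,y] = G_x/2 = -45/16, [yy,x] = F_y - G_x/2 = 45/16, [yy,y] = G_y/2 = 0
Gamma^x_ij = (G*[ij,x] - F*[ij,y])/(EG - F^2), Gamma^y_ij = (E*[ij,y] - F*[ij,x])/(EG - F^2)
Gamma_xxx = 0, Gamma_xxy = 0, Gamma_xyy = 5, Gamma_yxx = 0, Gamma_yxy = -1/5, Gamma_yyy = 0
X = (13/3, 3), Y = (4/3, 2/3) at the point

Answer: (nabla_X Y)^x = -53/9, (nabla_X Y)^y = -64/15


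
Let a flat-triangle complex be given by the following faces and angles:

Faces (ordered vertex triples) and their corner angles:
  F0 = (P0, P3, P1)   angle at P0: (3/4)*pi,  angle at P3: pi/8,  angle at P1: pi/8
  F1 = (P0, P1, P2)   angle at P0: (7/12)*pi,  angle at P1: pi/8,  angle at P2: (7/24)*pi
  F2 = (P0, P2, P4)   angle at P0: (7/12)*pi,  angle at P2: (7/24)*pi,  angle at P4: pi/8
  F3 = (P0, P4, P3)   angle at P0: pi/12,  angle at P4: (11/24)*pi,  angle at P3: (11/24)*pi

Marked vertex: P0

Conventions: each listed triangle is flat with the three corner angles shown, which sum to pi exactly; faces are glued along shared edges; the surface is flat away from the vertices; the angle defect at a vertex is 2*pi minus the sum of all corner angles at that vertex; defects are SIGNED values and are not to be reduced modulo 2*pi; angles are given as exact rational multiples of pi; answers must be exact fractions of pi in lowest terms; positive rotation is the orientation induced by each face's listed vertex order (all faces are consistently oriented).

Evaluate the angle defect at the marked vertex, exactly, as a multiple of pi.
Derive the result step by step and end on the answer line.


Sum of corner angles at P0: 2*pi
defect = 2*pi - 2*pi

Answer: defect(P0) = 0


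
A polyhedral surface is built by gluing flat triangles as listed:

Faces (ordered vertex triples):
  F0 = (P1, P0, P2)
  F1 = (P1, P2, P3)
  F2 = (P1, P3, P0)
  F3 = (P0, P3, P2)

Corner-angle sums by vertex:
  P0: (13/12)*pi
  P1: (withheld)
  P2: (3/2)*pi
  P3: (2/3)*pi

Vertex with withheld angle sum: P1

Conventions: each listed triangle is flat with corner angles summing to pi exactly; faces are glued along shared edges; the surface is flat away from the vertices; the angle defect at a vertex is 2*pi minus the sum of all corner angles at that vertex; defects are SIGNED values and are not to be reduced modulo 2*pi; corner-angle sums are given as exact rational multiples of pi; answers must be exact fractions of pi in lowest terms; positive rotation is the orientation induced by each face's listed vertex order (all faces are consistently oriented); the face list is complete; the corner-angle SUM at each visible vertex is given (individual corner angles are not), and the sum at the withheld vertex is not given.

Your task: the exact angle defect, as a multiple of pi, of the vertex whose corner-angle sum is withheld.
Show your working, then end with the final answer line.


V = 4, E = 6, F = 4; chi = V - E + F = 2
Gauss-Bonnet: total defect = 2*pi*chi = 4*pi; visible defects sum to (11/4)*pi

Answer: defect(P1) = (5/4)*pi


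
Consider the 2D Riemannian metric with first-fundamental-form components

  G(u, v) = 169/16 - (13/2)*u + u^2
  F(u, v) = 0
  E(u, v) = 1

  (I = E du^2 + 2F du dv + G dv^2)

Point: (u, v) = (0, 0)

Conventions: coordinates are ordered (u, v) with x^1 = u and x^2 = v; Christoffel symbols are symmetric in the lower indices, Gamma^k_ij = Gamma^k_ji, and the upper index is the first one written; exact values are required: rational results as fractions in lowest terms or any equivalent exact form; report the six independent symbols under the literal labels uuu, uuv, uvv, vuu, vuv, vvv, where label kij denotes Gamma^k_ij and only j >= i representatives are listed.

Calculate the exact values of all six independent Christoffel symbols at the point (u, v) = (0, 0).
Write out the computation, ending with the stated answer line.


E = 1, F = 0, G = 169/16 at the point
E_u = 0, E_v = 0, F_u = 0, F_v = 0, G_u = -13/2, G_v = 0
EG - F^2 = 169/16;  g^inv = (16/169) * [[169/16, 0], [0, 1]]
first-kind symbols [ij,l] = (1/2)(d_i g_jl + d_j g_il - d_l g_ij): [uu,u] = E_u/2 = 0, [uu,v] = F_u - E_v/2 = 0, [uv,u] = E_v/2 = 0, [uv,v] = G_u/2 = -13/4, [vv,u] = F_v - G_u/2 = 13/4, [vv,v] = G_v/2 = 0
Gamma^u_ij = (G*[ij,u] - F*[ij,v])/(EG - F^2), Gamma^v_ij = (E*[ij,v] - F*[ij,u])/(EG - F^2)

Answer: Gamma_uuu = 0, Gamma_uuv = 0, Gamma_uvv = 13/4, Gamma_vuu = 0, Gamma_vuv = -4/13, Gamma_vvv = 0


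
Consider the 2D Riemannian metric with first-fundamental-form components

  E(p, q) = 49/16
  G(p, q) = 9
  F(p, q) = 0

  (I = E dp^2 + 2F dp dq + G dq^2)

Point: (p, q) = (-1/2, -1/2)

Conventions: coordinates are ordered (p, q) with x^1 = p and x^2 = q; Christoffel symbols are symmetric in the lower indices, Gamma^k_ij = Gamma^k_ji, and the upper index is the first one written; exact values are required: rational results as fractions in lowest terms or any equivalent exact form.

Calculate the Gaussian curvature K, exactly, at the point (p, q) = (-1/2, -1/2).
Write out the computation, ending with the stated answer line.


E = 49/16, F = 0, G = 9, EG - F^2 = 441/16 at the point
E_p = 0, E_q = 0, F_p = 0, F_q = 0, G_p = 0, G_q = 0
E_qq = 0, F_pq = 0, G_pp = 0
By Brioschi, K is (det M1 - det M2) divided by (EG - F^2) squared.
M1 = [[-E_qq/2 + F_pq - G_pp/2, E_p/2, F_p - E_q/2], [F_q - G_p/2, E, F], [G_q/2, F, G]] = [[0, 0, 0], [0, 49/16, 0], [0, 0, 9]]; det M1 = 0
M2 = [[0, E_q/2, G_p/2], [E_q/2, E, F], [G_p/2, F, G]] = [[0, 0, 0], [0, 49/16, 0], [0, 0, 9]]; det M2 = 0
det M1 - det M2 = 0; K = 0 / (441/16)^2 = 0

Answer: K = 0


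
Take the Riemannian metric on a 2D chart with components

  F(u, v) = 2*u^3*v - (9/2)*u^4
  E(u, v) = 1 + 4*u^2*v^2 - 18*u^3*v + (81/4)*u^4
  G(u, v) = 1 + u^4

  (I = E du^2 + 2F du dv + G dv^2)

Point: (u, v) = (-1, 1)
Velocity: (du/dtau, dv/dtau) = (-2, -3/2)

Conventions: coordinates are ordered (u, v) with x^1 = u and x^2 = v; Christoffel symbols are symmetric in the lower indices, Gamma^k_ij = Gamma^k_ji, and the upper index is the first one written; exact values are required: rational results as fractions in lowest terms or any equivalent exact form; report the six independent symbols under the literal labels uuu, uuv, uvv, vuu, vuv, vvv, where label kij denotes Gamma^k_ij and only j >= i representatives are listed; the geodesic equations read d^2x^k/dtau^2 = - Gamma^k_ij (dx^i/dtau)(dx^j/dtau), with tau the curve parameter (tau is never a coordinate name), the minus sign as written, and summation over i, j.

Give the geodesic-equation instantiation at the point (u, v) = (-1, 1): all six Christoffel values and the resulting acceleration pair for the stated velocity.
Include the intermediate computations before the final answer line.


E = 173/4, F = -13/2, G = 2 at the point
E_u = -143, E_v = 26, F_u = 24, F_v = -2, G_u = -4, G_v = 0
EG - F^2 = 177/4;  g^inv = (4/177) * [[2, 13/2], [13/2, 173/4]]
first-kind symbols [ij,l] = (1/2)(d_i g_jl + d_j g_il - d_l g_ij): [uu,u] = E_u/2 = -143/2, [uu,v] = F_u - E_v/2 = 11, [uv,u] = E_v/2 = 13, [uv,v] = G_u/2 = -2, [vv,u] = F_v - G_u/2 = 0, [vv,v] = G_v/2 = 0
Gamma^u_ij = (G*[ij,u] - F*[ij,v])/(EG - F^2), Gamma^v_ij = (E*[ij,v] - F*[ij,u])/(EG - F^2)
Gamma_uuu = -286/177, Gamma_uuv = 52/177, Gamma_uvv = 0, Gamma_vuu = 44/177, Gamma_vuv = -8/177, Gamma_vvv = 0
d^2u/dtau^2 = -(Gamma_uuu*(-2)^2 + 2*Gamma_uuv*(-2)*(-3/2) + Gamma_uvv*(-3/2)^2) = 832/177
d^2v/dtau^2 = -(Gamma_vuu*(-2)^2 + 2*Gamma_vuv*(-2)*(-3/2) + Gamma_vvv*(-3/2)^2) = -128/177

Answer: Gamma_uuu = -286/177, Gamma_uuv = 52/177, Gamma_uvv = 0, Gamma_vuu = 44/177, Gamma_vuv = -8/177, Gamma_vvv = 0; accelerations (d^2u/dtau^2, d^2v/dtau^2) = (832/177, -128/177)


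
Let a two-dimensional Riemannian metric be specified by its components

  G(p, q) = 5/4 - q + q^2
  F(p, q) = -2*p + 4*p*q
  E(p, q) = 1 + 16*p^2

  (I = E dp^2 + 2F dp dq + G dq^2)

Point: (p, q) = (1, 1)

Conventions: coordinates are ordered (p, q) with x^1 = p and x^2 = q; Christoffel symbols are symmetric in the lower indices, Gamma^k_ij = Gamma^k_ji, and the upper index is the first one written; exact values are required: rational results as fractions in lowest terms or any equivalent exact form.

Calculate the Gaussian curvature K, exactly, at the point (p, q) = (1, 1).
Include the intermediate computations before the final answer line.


E = 17, F = 2, G = 5/4, EG - F^2 = 69/4 at the point
E_p = 32, E_q = 0, F_p = 2, F_q = 4, G_p = 0, G_q = 1
E_qq = 0, F_pq = 4, G_pp = 0
K follows from Brioschi's formula, (det M1 - det M2)/(EG - F^2)^2.
M1 = [[-E_qq/2 + F_pq - G_pp/2, E_p/2, F_p - E_q/2], [F_q - G_p/2, E, F], [G_q/2, F, G]] = [[4, 16, 2], [4, 17, 2], [1/2, 2, 5/4]]; det M1 = 4
M2 = [[0, E_q/2, G_p/2], [E_q/2, E, F], [G_p/2, F, G]] = [[0, 0, 0], [0, 17, 2], [0, 2, 5/4]]; det M2 = 0
det M1 - det M2 = 4; K = 4 / (69/4)^2 = 64/4761

Answer: K = 64/4761


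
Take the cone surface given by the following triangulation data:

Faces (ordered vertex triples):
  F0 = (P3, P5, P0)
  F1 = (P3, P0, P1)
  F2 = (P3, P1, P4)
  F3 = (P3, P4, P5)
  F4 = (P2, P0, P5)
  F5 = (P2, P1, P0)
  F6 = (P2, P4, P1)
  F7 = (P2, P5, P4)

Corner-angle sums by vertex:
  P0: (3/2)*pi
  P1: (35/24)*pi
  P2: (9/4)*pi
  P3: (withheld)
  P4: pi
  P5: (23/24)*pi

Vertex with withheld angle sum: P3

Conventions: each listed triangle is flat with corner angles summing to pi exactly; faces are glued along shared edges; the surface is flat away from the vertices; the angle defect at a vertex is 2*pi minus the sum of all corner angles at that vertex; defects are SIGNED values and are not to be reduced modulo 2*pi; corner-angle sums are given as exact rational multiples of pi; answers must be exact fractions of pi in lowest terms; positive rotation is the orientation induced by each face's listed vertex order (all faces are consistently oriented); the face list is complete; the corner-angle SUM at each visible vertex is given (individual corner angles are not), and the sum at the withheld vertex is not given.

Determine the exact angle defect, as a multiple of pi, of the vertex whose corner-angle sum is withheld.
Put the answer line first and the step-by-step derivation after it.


Answer: defect(P3) = (7/6)*pi

V = 6, E = 12, F = 8; chi = V - E + F = 2
Gauss-Bonnet: total defect = 2*pi*chi = 4*pi; visible defects sum to (17/6)*pi


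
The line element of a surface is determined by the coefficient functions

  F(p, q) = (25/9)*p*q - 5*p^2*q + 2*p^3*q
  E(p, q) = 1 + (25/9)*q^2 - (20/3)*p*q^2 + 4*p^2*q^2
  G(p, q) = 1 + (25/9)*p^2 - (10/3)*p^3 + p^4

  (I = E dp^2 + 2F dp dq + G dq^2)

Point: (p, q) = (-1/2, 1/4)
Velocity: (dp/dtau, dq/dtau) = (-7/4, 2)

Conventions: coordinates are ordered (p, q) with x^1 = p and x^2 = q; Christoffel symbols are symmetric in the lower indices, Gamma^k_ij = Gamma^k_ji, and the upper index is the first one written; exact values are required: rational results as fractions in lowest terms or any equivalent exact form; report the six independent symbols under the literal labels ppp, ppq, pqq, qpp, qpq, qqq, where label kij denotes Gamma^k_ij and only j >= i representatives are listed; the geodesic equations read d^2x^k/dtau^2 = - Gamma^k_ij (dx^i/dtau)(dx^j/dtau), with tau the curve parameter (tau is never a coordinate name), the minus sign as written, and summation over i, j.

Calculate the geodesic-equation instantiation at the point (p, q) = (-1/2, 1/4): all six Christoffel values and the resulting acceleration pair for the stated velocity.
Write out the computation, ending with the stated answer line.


E = 13/9, F = -13/18, G = 313/144 at the point
E_p = -2/3, E_q = 32/9, F_p = 167/72, F_q = -26/9, G_p = -52/9, G_q = 0
EG - F^2 = 377/144;  g^inv = (144/377) * [[313/144, 13/18], [13/18, 13/9]]
first-kind symbols [ij,l] = (1/2)(d_i g_jl + d_j g_il - d_l g_ij): [pp,p] = E_p/2 = -1/3, [pp,q] = F_p - E_q/2 = 13/24, [pq,p] = E_q/2 = 16/9, [pq,q] = G_p/2 = -26/9, [qq,p] = F_q - G_p/2 = 0, [qq,q] = G_q/2 = 0
Gamma^p_ij = (G*[ij,p] - F*[ij,q])/(EG - F^2), Gamma^q_ij = (E*[ij,q] - F*[ij,p])/(EG - F^2)
Gamma_ppp = -48/377, Gamma_ppq = 256/377, Gamma_pqq = 0, Gamma_qpp = 6/29, Gamma_qpq = -32/29, Gamma_qqq = 0
d^2p/dtau^2 = -(Gamma_ppp*(-7/4)^2 + 2*Gamma_ppq*(-7/4)*(2) + Gamma_pqq*(2)^2) = 1939/377
d^2q/dtau^2 = -(Gamma_qpp*(-7/4)^2 + 2*Gamma_qpq*(-7/4)*(2) + Gamma_qqq*(2)^2) = -1939/232

Answer: Gamma_ppp = -48/377, Gamma_ppq = 256/377, Gamma_pqq = 0, Gamma_qpp = 6/29, Gamma_qpq = -32/29, Gamma_qqq = 0; accelerations (d^2p/dtau^2, d^2q/dtau^2) = (1939/377, -1939/232)


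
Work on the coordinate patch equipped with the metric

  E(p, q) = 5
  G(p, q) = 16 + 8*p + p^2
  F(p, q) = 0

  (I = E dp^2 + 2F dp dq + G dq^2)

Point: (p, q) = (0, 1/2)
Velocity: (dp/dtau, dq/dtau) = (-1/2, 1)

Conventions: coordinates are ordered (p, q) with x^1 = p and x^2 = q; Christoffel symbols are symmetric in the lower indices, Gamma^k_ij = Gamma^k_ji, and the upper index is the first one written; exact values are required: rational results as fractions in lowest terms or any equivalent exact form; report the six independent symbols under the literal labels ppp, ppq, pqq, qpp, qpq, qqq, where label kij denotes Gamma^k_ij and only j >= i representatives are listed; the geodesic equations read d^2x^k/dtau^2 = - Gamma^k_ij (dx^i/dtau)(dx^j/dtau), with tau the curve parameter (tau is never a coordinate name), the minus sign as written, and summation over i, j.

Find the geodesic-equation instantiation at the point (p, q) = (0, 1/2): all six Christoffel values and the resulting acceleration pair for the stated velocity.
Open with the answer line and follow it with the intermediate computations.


Answer: Gamma_ppp = 0, Gamma_ppq = 0, Gamma_pqq = -4/5, Gamma_qpp = 0, Gamma_qpq = 1/4, Gamma_qqq = 0; accelerations (d^2p/dtau^2, d^2q/dtau^2) = (4/5, 1/4)

E = 5, F = 0, G = 16 at the point
E_p = 0, E_q = 0, F_p = 0, F_q = 0, G_p = 8, G_q = 0
EG - F^2 = 80;  g^inv = (1/80) * [[16, 0], [0, 5]]
first-kind symbols [ij,l] = (1/2)(d_i g_jl + d_j g_il - d_l g_ij): [pp,p] = E_p/2 = 0, [pp,q] = F_p - E_q/2 = 0, [pq,p] = E_q/2 = 0, [pq,q] = G_p/2 = 4, [qq,p] = F_q - G_p/2 = -4, [qq,q] = G_q/2 = 0
Gamma^p_ij = (G*[ij,p] - F*[ij,q])/(EG - F^2), Gamma^q_ij = (E*[ij,q] - F*[ij,p])/(EG - F^2)
Gamma_ppp = 0, Gamma_ppq = 0, Gamma_pqq = -4/5, Gamma_qpp = 0, Gamma_qpq = 1/4, Gamma_qqq = 0
d^2p/dtau^2 = -(Gamma_ppp*(-1/2)^2 + 2*Gamma_ppq*(-1/2)*(1) + Gamma_pqq*(1)^2) = 4/5
d^2q/dtau^2 = -(Gamma_qpp*(-1/2)^2 + 2*Gamma_qpq*(-1/2)*(1) + Gamma_qqq*(1)^2) = 1/4


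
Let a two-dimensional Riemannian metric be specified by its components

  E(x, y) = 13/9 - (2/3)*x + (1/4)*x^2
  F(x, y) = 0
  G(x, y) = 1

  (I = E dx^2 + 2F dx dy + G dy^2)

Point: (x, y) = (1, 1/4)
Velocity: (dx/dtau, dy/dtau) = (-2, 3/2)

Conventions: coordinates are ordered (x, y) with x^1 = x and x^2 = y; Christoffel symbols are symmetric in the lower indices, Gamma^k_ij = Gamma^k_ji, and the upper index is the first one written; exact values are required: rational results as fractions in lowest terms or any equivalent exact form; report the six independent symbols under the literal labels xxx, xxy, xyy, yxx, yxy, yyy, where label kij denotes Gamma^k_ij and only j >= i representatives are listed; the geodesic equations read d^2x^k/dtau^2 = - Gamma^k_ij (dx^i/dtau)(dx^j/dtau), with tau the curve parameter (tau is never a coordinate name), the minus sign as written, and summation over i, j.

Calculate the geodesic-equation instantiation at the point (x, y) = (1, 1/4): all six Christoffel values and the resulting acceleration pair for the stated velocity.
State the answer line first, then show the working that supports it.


Answer: Gamma_xxx = -3/37, Gamma_xxy = 0, Gamma_xyy = 0, Gamma_yxx = 0, Gamma_yxy = 0, Gamma_yyy = 0; accelerations (d^2x/dtau^2, d^2y/dtau^2) = (12/37, 0)

E = 37/36, F = 0, G = 1 at the point
E_x = -1/6, E_y = 0, F_x = 0, F_y = 0, G_x = 0, G_y = 0
EG - F^2 = 37/36;  g^inv = (36/37) * [[1, 0], [0, 37/36]]
first-kind symbols [ij,l] = (1/2)(d_i g_jl + d_j g_il - d_l g_ij): [xx,x] = E_x/2 = -1/12, [xx,y] = F_x - E_y/2 = 0, [xy,x] = E_y/2 = 0, [xy,y] = G_x/2 = 0, [yy,x] = F_y - G_x/2 = 0, [yy,y] = G_y/2 = 0
Gamma^x_ij = (G*[ij,x] - F*[ij,y])/(EG - F^2), Gamma^y_ij = (E*[ij,y] - F*[ij,x])/(EG - F^2)
Gamma_xxx = -3/37, Gamma_xxy = 0, Gamma_xyy = 0, Gamma_yxx = 0, Gamma_yxy = 0, Gamma_yyy = 0
d^2x/dtau^2 = -(Gamma_xxx*(-2)^2 + 2*Gamma_xxy*(-2)*(3/2) + Gamma_xyy*(3/2)^2) = 12/37
d^2y/dtau^2 = -(Gamma_yxx*(-2)^2 + 2*Gamma_yxy*(-2)*(3/2) + Gamma_yyy*(3/2)^2) = 0


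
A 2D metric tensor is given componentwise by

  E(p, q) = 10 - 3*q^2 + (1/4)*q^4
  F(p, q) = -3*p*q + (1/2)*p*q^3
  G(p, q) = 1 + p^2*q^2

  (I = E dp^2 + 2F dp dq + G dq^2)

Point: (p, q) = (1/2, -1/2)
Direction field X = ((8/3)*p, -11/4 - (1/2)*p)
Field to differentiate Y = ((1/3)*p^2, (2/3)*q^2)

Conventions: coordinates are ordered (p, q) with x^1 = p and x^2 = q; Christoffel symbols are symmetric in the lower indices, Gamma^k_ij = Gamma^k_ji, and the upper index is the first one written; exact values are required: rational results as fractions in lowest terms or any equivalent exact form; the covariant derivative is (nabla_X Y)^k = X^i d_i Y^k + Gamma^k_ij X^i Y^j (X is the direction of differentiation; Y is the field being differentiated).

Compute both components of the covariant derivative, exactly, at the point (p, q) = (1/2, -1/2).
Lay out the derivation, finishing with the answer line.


E = 593/64, F = 23/32, G = 17/16 at the point
E_p = 0, E_q = 23/8, F_p = 23/16, F_q = -21/16, G_p = 1/4, G_q = -1/4
EG - F^2 = 597/64;  g^inv = (64/597) * [[17/16, -23/32], [-23/32, 593/64]]
first-kind symbols [ij,l] = (1/2)(d_i g_jl + d_j g_il - d_l g_ij): [pp,p] = E_p/2 = 0, [pp,q] = F_p - E_q/2 = 0, [pq,p] = E_q/2 = 23/16, [pq,q] = G_p/2 = 1/8, [qq,p] = F_q - G_p/2 = -23/16, [qq,q] = G_q/2 = -1/8
Gamma^p_ij = (G*[ij,p] - F*[ij,q])/(EG - F^2), Gamma^q_ij = (E*[ij,q] - F*[ij,p])/(EG - F^2)
Gamma_ppp = 0, Gamma_ppq = 92/597, Gamma_pqq = -92/597, Gamma_qpp = 0, Gamma_qpq = 8/597, Gamma_qqq = -8/597
X = (4/3, -3), Y = (1/12, 1/6) at the point

Answer: (nabla_X Y)^p = 2779/5373, (nabla_X Y)^q = 10780/5373


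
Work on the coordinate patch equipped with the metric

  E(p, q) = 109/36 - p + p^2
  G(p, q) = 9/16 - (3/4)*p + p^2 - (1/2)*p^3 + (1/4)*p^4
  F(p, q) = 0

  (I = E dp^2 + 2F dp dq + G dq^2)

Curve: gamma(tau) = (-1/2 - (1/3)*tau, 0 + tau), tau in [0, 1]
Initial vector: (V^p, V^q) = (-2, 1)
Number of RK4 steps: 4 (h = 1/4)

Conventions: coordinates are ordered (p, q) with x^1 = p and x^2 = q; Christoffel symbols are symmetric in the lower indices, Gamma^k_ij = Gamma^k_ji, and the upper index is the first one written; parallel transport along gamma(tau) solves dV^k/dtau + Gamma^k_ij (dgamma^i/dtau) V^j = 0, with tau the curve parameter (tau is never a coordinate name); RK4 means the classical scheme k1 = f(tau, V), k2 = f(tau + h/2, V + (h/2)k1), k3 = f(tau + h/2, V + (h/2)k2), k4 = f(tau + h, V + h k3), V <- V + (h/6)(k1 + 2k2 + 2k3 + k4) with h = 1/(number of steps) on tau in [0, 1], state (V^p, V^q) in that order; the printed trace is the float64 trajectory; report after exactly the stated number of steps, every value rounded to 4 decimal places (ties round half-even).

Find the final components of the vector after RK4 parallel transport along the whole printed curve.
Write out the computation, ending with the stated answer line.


gamma'(tau) = (-1/3, 1); f(tau, V)^k = -Gamma^k_ij(gamma(tau)) gamma'^i(tau) V^j; h = 1/4; intermediate values shown to 6 dp
curve data and Christoffel symbols at the stage parameters:
  tau = 0.000000: gamma = (-0.500000, 0.000000), gamma' = (-0.333333, 1.000000); Gamma_ppp = -0.264706, Gamma_ppq = 0.000000, Gamma_pqq = 0.297794, Gamma_qpp = 0.000000, Gamma_qpq = -0.888889, Gamma_qqq = 0.000000
  tau = 0.125000: gamma = (-0.541667, 0.125000), gamma' = (-0.333333, 1.000000); Gamma_ppp = -0.269663, Gamma_ppq = 0.000000, Gamma_pqq = 0.314841, Gamma_qpp = 0.000000, Gamma_qpq = -0.892193, Gamma_qqq = 0.000000
  tau = 0.250000: gamma = (-0.583333, 0.250000), gamma' = (-0.333333, 1.000000); Gamma_ppp = -0.274165, Gamma_ppq = 0.000000, Gamma_pqq = 0.332235, Gamma_qpp = 0.000000, Gamma_qpq = -0.893983, Gamma_qqq = 0.000000
  tau = 0.375000: gamma = (-0.625000, 0.375000), gamma' = (-0.333333, 1.000000); Gamma_ppp = -0.278231, Gamma_ppq = 0.000000, Gamma_pqq = 0.349962, Gamma_qpp = 0.000000, Gamma_qpq = -0.894410, Gamma_qqq = 0.000000
  tau = 0.500000: gamma = (-0.666667, 0.500000), gamma' = (-0.333333, 1.000000); Gamma_ppp = -0.281879, Gamma_ppq = 0.000000, Gamma_pqq = 0.368009, Gamma_qpp = 0.000000, Gamma_qpq = -0.893617, Gamma_qqq = 0.000000
  tau = 0.625000: gamma = (-0.708333, 0.625000), gamma' = (-0.333333, 1.000000); Gamma_ppp = -0.285129, Gamma_ppq = 0.000000, Gamma_pqq = 0.386360, Gamma_qpp = 0.000000, Gamma_qpq = -0.891736, Gamma_qqq = 0.000000
  tau = 0.750000: gamma = (-0.750000, 0.750000), gamma' = (-0.333333, 1.000000); Gamma_ppp = -0.288000, Gamma_ppq = 0.000000, Gamma_pqq = 0.405000, Gamma_qpp = 0.000000, Gamma_qpq = -0.888889, Gamma_qqq = 0.000000
  tau = 0.875000: gamma = (-0.791667, 0.875000), gamma' = (-0.333333, 1.000000); Gamma_ppp = -0.290512, Gamma_ppq = 0.000000, Gamma_pqq = 0.423915, Gamma_qpp = 0.000000, Gamma_qpq = -0.885187, Gamma_qqq = 0.000000
  tau = 1.000000: gamma = (-0.833333, 1.000000), gamma' = (-0.333333, 1.000000); Gamma_ppp = -0.292683, Gamma_ppq = 0.000000, Gamma_pqq = 0.443089, Gamma_qpp = 0.000000, Gamma_qpq = -0.880734, Gamma_qqq = 0.000000
step 0: V^p = -2.0000, V^q = 1.0000
step 1: k1 = (-0.121324, -2.074074), k2 = (-0.052077, -2.018212), k3 = (-0.055053, -2.012566), k4 = (0.018961, -1.948331); V <- V + (h/6)(k1 + 2k2 + 2k3 + k4): V^p = -2.0132, V^q = 0.4965
step 2: k1 = (0.019027, -1.947714), k2 = (0.097937, -1.873932), k3 = (0.093794, -1.867859), k4 = (0.176086, -1.786867); V <- V + (h/6)(k1 + 2k2 + 2k3 + k4): V^p = -1.9891, V^q = 0.0291
step 3: k1 = (0.176193, -1.786142), k2 = (0.261982, -1.696377), k3 = (0.256628, -1.690150), k4 = (0.344144, -1.594467); V <- V + (h/6)(k1 + 2k2 + 2k3 + k4): V^p = -1.9242, V^q = -0.3940
step 4: k1 = (0.344288, -1.593650), k2 = (0.433631, -1.490141), k3 = (0.427064, -1.484073), k4 = (0.516277, -1.376074); V <- V + (h/6)(k1 + 2k2 + 2k3 + k4): V^p = -1.8166, V^q = -0.7656

Answer: V^p = -1.8166, V^q = -0.7656


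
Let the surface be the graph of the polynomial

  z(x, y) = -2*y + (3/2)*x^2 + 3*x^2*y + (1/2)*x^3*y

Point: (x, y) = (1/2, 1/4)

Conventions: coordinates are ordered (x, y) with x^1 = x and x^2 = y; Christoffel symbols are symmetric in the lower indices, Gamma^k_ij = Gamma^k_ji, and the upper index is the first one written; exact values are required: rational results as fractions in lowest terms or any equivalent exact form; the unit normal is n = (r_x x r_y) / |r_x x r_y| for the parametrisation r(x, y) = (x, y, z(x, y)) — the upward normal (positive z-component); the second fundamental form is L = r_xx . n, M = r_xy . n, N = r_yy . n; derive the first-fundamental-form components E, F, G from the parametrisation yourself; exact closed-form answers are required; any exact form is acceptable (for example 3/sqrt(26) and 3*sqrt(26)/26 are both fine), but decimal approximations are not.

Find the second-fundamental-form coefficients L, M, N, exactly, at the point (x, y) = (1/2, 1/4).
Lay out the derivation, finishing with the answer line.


z_x = 75/32, z_y = -19/16, z_xx = 39/8, z_xy = 27/8, z_yy = 0
E = 6649/1024, F = -1425/512, G = 617/256; answer radicand W^2 = 8093/1024
unnormalised second-form numerators: l = 39/8, m = 27/8, n = 0; L = l/sqrt(8093/1024), and similarly M = m/sqrt(W^2), N = n/sqrt(W^2)

Answer: L = 156*sqrt(8093)/8093, M = 108*sqrt(8093)/8093, N = 0


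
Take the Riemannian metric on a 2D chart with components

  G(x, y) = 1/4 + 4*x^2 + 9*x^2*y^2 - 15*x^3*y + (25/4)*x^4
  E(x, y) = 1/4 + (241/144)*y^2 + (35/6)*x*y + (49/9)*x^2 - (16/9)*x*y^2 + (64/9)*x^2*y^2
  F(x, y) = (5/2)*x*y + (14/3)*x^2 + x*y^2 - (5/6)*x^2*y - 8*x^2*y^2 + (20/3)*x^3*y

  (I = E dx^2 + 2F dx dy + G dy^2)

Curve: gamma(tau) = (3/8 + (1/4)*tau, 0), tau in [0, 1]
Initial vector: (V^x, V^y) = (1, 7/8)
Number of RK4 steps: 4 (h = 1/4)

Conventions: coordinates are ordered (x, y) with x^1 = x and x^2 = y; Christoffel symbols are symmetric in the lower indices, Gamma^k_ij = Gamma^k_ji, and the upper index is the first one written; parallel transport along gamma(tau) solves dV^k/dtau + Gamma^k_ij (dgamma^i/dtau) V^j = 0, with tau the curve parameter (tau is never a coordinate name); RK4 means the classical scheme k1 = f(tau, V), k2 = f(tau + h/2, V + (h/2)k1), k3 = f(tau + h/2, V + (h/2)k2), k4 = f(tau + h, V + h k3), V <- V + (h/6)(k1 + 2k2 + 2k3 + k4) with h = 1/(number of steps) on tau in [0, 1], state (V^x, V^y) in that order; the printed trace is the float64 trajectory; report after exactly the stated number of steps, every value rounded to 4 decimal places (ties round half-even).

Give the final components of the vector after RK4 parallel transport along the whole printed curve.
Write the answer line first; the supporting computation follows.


Answer: V^x = 0.9837, V^y = 0.1456

gamma'(tau) = (1/4, 0); f(tau, V)^k = -Gamma^k_ij(gamma(tau)) gamma'^i(tau) V^j; h = 1/4; intermediate values shown to 6 dp
curve data and Christoffel symbols at the stage parameters:
  tau = 0.000000: gamma = (0.375000, 0.000000), gamma' = (0.250000, 0.000000); Gamma_xxx = 0.638572, Gamma_xxy = -0.755889, Gamma_xyy = -1.278049, Gamma_yxx = 2.122845, Gamma_yxy = 2.836494, Gamma_yyy = 0.473468
  tau = 0.125000: gamma = (0.406250, 0.000000), gamma' = (0.250000, 0.000000); Gamma_xxx = 0.589672, Gamma_xxy = -0.952407, Gamma_xyy = -1.300317, Gamma_yxx = 1.992438, Gamma_yxy = 2.958753, Gamma_yyy = 0.461524
  tau = 0.250000: gamma = (0.437500, 0.000000), gamma' = (0.250000, 0.000000); Gamma_xxx = 0.564016, Gamma_xxy = -1.123022, Gamma_xyy = -1.310965, Gamma_yxx = 1.850789, Gamma_yxy = 3.053079, Gamma_yyy = 0.436236
  tau = 0.375000: gamma = (0.468750, 0.000000), gamma' = (0.250000, 0.000000); Gamma_xxx = 0.557099, Gamma_xxy = -1.264386, Gamma_xyy = -1.312115, Gamma_yxx = 1.703114, Gamma_yxy = 3.116720, Gamma_yyy = 0.400484
  tau = 0.500000: gamma = (0.500000, 0.000000), gamma' = (0.250000, 0.000000); Gamma_xxx = 0.563981, Gamma_xxy = -1.375592, Gamma_xyy = -1.306280, Gamma_yxx = 1.554502, Gamma_yxy = 3.149628, Gamma_yyy = 0.357481
  tau = 0.625000: gamma = (0.531250, 0.000000), gamma' = (0.250000, 0.000000); Gamma_xxx = 0.579958, Gamma_xxy = -1.457840, Gamma_xyy = -1.296008, Gamma_yxx = 1.409375, Gamma_yxy = 3.154006, Gamma_yyy = 0.310338
  tau = 0.750000: gamma = (0.562500, 0.000000), gamma' = (0.250000, 0.000000); Gamma_xxx = 0.600995, Gamma_xxy = -1.513842, Gamma_xyy = -1.283607, Gamma_yxx = 1.271157, Gamma_yxy = 3.133572, Gamma_yyy = 0.261747
  tau = 0.875000: gamma = (0.593750, 0.000000), gamma' = (0.250000, 0.000000); Gamma_xxx = 0.623931, Gamma_xxy = -1.547180, Gamma_xyy = -1.270976, Gamma_yxx = 1.142181, Gamma_yxy = 3.092782, Gamma_yyy = 0.213829
  tau = 1.000000: gamma = (0.625000, 0.000000), gamma' = (0.250000, 0.000000); Gamma_xxx = 0.646489, Gamma_xxy = -1.561734, Gamma_xyy = -1.259544, Gamma_yxx = 1.023768, Gamma_yxy = 3.036204, Gamma_yyy = 0.168098
step 0: V^x = 1.0000, V^y = 0.8750
step 1: k1 = (0.005708, -1.151194), k2 = (0.026553, -1.039251), k3 = (0.029501, -1.050900), k4 = (0.029856, -0.933441); V <- V + (h/6)(k1 + 2k2 + 2k3 + k4): V^x = 1.0062, V^y = 0.6140
step 2: k1 = (0.030501, -0.934162), k2 = (0.016498, -0.817423), k3 = (0.021354, -0.828048), k4 = (-0.002666, -0.713526); V <- V + (h/6)(k1 + 2k2 + 2k3 + k4): V^x = 1.0105, V^y = 0.4082
step 3: k1 = (-0.002097, -0.714101), k2 = (-0.030235, -0.607410), k3 = (-0.024864, -0.616686), k4 = (-0.054754, -0.518132); V <- V + (h/6)(k1 + 2k2 + 2k3 + k4): V^x = 1.0035, V^y = 0.2548
step 4: k1 = (-0.054331, -0.518539), k2 = (-0.081973, -0.431527), k3 = (-0.077227, -0.438950), k4 = (-0.102418, -0.362033); V <- V + (h/6)(k1 + 2k2 + 2k3 + k4): V^x = 0.9837, V^y = 0.1456


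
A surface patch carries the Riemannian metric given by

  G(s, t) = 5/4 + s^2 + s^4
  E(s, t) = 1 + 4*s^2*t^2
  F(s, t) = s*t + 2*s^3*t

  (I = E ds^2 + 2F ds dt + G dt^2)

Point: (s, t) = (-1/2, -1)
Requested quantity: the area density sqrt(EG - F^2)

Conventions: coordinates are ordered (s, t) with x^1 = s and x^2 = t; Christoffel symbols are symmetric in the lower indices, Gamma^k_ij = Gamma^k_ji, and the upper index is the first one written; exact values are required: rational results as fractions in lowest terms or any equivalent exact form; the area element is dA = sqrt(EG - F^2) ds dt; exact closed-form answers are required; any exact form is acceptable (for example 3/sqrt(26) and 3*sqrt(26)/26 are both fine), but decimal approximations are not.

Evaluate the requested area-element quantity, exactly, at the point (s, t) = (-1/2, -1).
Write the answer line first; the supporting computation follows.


Answer: sqrt(EG - F^2) = sqrt(41)/4

E = 2, F = 3/4, G = 25/16; EG - F^2 = 41/16


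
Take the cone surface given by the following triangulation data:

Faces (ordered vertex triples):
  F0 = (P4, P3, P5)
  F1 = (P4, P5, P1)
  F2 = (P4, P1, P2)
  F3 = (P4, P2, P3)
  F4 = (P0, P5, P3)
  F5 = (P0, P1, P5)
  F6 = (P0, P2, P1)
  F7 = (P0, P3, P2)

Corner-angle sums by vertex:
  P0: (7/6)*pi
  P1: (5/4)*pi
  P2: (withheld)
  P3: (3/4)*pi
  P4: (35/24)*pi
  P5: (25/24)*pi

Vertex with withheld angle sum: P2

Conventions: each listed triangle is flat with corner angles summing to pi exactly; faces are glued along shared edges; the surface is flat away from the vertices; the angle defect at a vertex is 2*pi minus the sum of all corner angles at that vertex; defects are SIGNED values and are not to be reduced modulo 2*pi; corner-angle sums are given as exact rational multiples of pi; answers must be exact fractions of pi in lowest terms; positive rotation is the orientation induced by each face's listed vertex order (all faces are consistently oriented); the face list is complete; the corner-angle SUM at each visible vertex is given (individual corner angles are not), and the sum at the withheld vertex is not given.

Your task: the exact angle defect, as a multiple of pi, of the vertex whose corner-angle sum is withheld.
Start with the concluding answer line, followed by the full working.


Answer: defect(P2) = -pi/3

V = 6, E = 12, F = 8; chi = V - E + F = 2
Gauss-Bonnet: total defect = 2*pi*chi = 4*pi; visible defects sum to (13/3)*pi


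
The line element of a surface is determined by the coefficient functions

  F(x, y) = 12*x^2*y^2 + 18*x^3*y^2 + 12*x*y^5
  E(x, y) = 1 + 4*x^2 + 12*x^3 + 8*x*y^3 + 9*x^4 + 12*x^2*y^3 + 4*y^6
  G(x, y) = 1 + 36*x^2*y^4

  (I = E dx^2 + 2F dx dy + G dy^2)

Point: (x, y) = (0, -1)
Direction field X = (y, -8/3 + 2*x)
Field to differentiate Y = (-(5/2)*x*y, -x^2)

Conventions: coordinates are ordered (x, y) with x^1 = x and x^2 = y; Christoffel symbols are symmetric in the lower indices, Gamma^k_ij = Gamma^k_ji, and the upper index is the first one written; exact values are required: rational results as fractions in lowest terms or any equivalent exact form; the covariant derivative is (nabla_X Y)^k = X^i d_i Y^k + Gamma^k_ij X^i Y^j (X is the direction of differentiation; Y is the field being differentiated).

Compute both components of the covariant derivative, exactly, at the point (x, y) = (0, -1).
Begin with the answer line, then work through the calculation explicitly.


Answer: (nabla_X Y)^x = -5/2, (nabla_X Y)^y = 0

E = 5, F = 0, G = 1 at the point
E_x = -8, E_y = -24, F_x = -12, F_y = 0, G_x = 0, G_y = 0
EG - F^2 = 5;  g^inv = (1/5) * [[1, 0], [0, 5]]
first-kind symbols [ij,l] = (1/2)(d_i g_jl + d_j g_il - d_l g_ij): [xx,x] = E_x/2 = -4, [xx,y] = F_x - E_y/2 = 0, [xy,x] = E_y/2 = -12, [xy,y] = G_x/2 = 0, [yy,x] = F_y - G_x/2 = 0, [yy,y] = G_y/2 = 0
Gamma^x_ij = (G*[ij,x] - F*[ij,y])/(EG - F^2), Gamma^y_ij = (E*[ij,y] - F*[ij,x])/(EG - F^2)
Gamma_xxx = -4/5, Gamma_xxy = -12/5, Gamma_xyy = 0, Gamma_yxx = 0, Gamma_yxy = 0, Gamma_yyy = 0
X = (-1, -8/3), Y = (0, 0) at the point


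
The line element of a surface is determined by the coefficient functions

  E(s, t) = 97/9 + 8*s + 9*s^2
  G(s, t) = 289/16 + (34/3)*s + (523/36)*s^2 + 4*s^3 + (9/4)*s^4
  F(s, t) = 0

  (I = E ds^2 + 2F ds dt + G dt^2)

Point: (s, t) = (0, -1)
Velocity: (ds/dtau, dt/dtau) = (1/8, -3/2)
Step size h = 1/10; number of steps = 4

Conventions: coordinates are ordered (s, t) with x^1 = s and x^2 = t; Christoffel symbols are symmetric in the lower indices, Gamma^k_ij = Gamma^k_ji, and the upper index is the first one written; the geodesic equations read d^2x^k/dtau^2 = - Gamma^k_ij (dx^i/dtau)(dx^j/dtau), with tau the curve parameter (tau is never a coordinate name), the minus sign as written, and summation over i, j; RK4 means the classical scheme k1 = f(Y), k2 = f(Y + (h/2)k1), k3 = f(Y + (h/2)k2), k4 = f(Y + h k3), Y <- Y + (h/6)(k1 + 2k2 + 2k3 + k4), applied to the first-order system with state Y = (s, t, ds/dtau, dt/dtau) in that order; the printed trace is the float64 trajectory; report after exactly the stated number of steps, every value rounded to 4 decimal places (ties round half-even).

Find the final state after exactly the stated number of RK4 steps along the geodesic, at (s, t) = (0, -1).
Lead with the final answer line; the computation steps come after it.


Answer: s = 0.1428, t = -1.5778, ds/dtau = 0.5811, dt/dtau = -1.3554

f(Y) = (ds/dtau, dt/dtau, -Gamma^s_ij Y'^i Y'^j, -Gamma^t_ij Y'^i Y'^j) with the Gammas evaluated at the stage position; h = 0.100000; intermediate values shown to 6 dp
step 0: s = 0.0000, t = -1.0000, ds/dtau = 0.1250, dt/dtau = -1.5000
step 1:
  k1: at (s, t) = (0.000000, -1.000000), (ds/dtau, dt/dtau) = (0.125000, -1.500000); Gamma_sss = 0.371134, Gamma_sst = 0.000000, Gamma_stt = -0.525773, Gamma_tss = 0.000000, Gamma_tst = 0.313725, Gamma_ttt = 0.000000; k1 = (0.125000, -1.500000, 1.177191, 0.117647)
  k2: at (s, t) = (0.006250, -1.075000), (ds/dtau, dt/dtau) = (0.183860, -1.494118); Gamma_sss = 0.374603, Gamma_sst = 0.000000, Gamma_stt = -0.531735, Gamma_tss = 0.000000, Gamma_tst = 0.317510, Gamma_ttt = 0.000000; k2 = (0.183860, -1.494118, 1.174376, 0.174445)
  k3: at (s, t) = (0.009193, -1.074706), (ds/dtau, dt/dtau) = (0.183719, -1.491278); Gamma_sss = 0.376217, Gamma_sst = 0.000000, Gamma_stt = -0.534527, Gamma_tss = 0.000000, Gamma_tst = 0.319284, Gamma_ttt = 0.000000; k3 = (0.183719, -1.491278, 1.176041, 0.174952)
  k4: at (s, t) = (0.018372, -1.149128), (ds/dtau, dt/dtau) = (0.242604, -1.482505); Gamma_sss = 0.381170, Gamma_sst = 0.000000, Gamma_stt = -0.543168, Gamma_tss = 0.000000, Gamma_tst = 0.324783, Gamma_ttt = 0.000000; k4 = (0.242604, -1.482505, 1.171351, 0.233624)
  Y <- Y + (h/6)(k1 + 2k2 + 2k3 + k4): s = 0.0184, t = -1.1492, ds/dtau = 0.2425, dt/dtau = -1.4825
step 2:
  k1: at (s, t) = (0.018379, -1.149222), (ds/dtau, dt/dtau) = (0.242490, -1.482499); Gamma_sss = 0.381174, Gamma_sst = 0.000000, Gamma_stt = -0.543175, Gamma_tss = 0.000000, Gamma_tst = 0.324788, Gamma_ttt = 0.000000; k1 = (0.242490, -1.482499, 1.171377, 0.233516)
  k2: at (s, t) = (0.030504, -1.223347), (ds/dtau, dt/dtau) = (0.301058, -1.470823); Gamma_sss = 0.387531, Gamma_sst = 0.000000, Gamma_stt = -0.554436, Gamma_tss = 0.000000, Gamma_tst = 0.331972, Gamma_ttt = 0.000000; k2 = (0.301058, -1.470823, 1.164298, 0.293997)
  k3: at (s, t) = (0.033432, -1.222763), (ds/dtau, dt/dtau) = (0.300705, -1.467799); Gamma_sss = 0.389034, Gamma_sst = 0.000000, Gamma_stt = -0.557130, Gamma_tss = 0.000000, Gamma_tst = 0.333693, Gamma_ttt = 0.000000; k3 = (0.300705, -1.467799, 1.165122, 0.294567)
  k4: at (s, t) = (0.048450, -1.296001), (ds/dtau, dt/dtau) = (0.359002, -1.453042); Gamma_sss = 0.396554, Gamma_sst = 0.000000, Gamma_stt = -0.570789, Gamma_tss = 0.000000, Gamma_tst = 0.342437, Gamma_ttt = 0.000000; k4 = (0.359002, -1.453042, 1.154016, 0.357261)
  Y <- Y + (h/6)(k1 + 2k2 + 2k3 + k4): s = 0.0485, t = -1.2961, ds/dtau = 0.3589, dt/dtau = -1.4530
step 3:
  k1: at (s, t) = (0.048463, -1.296101), (ds/dtau, dt/dtau) = (0.358894, -1.453034); Gamma_sss = 0.396560, Gamma_sst = 0.000000, Gamma_stt = -0.570801, Gamma_tss = 0.000000, Gamma_tst = 0.342444, Gamma_ttt = 0.000000; k1 = (0.358894, -1.453034, 1.154057, 0.357159)
  k2: at (s, t) = (0.066408, -1.368753), (ds/dtau, dt/dtau) = (0.416596, -1.435176); Gamma_sss = 0.405126, Gamma_sst = 0.000000, Gamma_stt = -0.586779, Gamma_tss = 0.000000, Gamma_tst = 0.352704, Gamma_ttt = 0.000000; k2 = (0.416596, -1.435176, 1.138296, 0.421756)
  k3: at (s, t) = (0.069293, -1.367860), (ds/dtau, dt/dtau) = (0.415808, -1.431946); Gamma_sss = 0.406461, Gamma_sst = 0.000000, Gamma_stt = -0.589314, Gamma_tss = 0.000000, Gamma_tst = 0.354335, Gamma_ttt = 0.000000; k3 = (0.415808, -1.431946, 1.138094, 0.421952)
  k4: at (s, t) = (0.090044, -1.439296), (ds/dtau, dt/dtau) = (0.472703, -1.410839); Gamma_sss = 0.415725, Gamma_sst = 0.000000, Gamma_stt = -0.607266, Gamma_tss = 0.000000, Gamma_tst = 0.365902, Gamma_ttt = 0.000000; k4 = (0.472703, -1.410839, 1.115849, 0.488046)
  Y <- Y + (h/6)(k1 + 2k2 + 2k3 + k4): s = 0.0901, t = -1.4394, ds/dtau = 0.4726, dt/dtau = -1.4108
step 4:
  k1: at (s, t) = (0.090070, -1.439403), (ds/dtau, dt/dtau) = (0.472605, -1.410823); Gamma_sss = 0.415736, Gamma_sst = 0.000000, Gamma_stt = -0.607288, Gamma_tss = 0.000000, Gamma_tst = 0.365917, Gamma_ttt = 0.000000; k1 = (0.472605, -1.410823, 1.115903, 0.487959)
  k2: at (s, t) = (0.113700, -1.509944), (ds/dtau, dt/dtau) = (0.528400, -1.386426); Gamma_sss = 0.425569, Gamma_sst = 0.000000, Gamma_stt = -0.627146, Gamma_tss = 0.000000, Gamma_tst = 0.378746, Gamma_ttt = 0.000000; k2 = (0.528400, -1.386426, 1.086662, 0.554929)
  k3: at (s, t) = (0.116490, -1.508725), (ds/dtau, dt/dtau) = (0.526938, -1.383077); Gamma_sss = 0.426680, Gamma_sst = 0.000000, Gamma_stt = -0.629450, Gamma_tss = 0.000000, Gamma_tst = 0.380236, Gamma_ttt = 0.000000; k3 = (0.526938, -1.383077, 1.085602, 0.554230)
  k4: at (s, t) = (0.142764, -1.577711), (ds/dtau, dt/dtau) = (0.581165, -1.355401); Gamma_sss = 0.436647, Gamma_sst = 0.000000, Gamma_stt = -0.650738, Gamma_tss = 0.000000, Gamma_tst = 0.394018, Gamma_ttt = 0.000000; k4 = (0.581165, -1.355401, 1.047998, 0.620745)
  Y <- Y + (h/6)(k1 + 2k2 + 2k3 + k4): s = 0.1428, t = -1.5778, ds/dtau = 0.5811, dt/dtau = -1.3554
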